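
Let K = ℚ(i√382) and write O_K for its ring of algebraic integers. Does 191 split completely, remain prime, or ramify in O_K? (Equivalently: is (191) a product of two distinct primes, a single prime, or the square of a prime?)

p ramifies

-382 mod 4 = 2, hence disc K = 4·(-382) = -1528 and O_K = ℤ[√-382].
disc(K) = -1528 = 191·(-8), so p = 191 is ramified.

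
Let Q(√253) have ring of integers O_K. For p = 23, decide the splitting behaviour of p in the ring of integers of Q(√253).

253 mod 4 = 1, hence disc K = 253 and O_K = ℤ[(1+√253)/2].
23 divides disc(K) = 253, so 23 ramifies.

ramified — (23) = 𝔭²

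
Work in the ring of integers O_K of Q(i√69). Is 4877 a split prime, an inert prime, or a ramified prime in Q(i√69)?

inert — (4877) stays prime in O_K

Since -69 ≢ 1 mod 4, the ring of integers is ℤ[√-69] with discriminant 4·(-69) = -276.
4877 ∤ -276, so 4877 is unramified.
Legendre symbol by Euler's criterion: (-69/4877) ≡ (-69)^2438 ≡ 4876 (mod 4877), i.e. (-69/4877) = -1.
Legendre symbol -1 ⇒ 4877 is inert.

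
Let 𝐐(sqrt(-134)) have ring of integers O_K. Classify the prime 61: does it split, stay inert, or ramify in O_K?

Since -134 ≢ 1 mod 4, the ring of integers is ℤ[√-134] with discriminant 4·(-134) = -536.
61 ∤ -536, so 61 is unramified.
Compute (-134/61) via Euler: 49^((61-1)/2) mod 61 = 1, so (-134/61) = 1.
Legendre symbol 1 ⇒ 61 is split.

splits completely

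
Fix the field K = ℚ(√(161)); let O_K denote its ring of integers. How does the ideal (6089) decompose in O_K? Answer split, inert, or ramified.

6089 splits in O_K

161 mod 4 = 1, hence disc K = 161 and O_K = ℤ[(1+√161)/2].
disc(K) = 161 is not divisible by 6089; 6089 is unramified.
Compute (161/6089) via Euler: 161^((6089-1)/2) mod 6089 = 1, so (161/6089) = 1.
d is a quadratic residue mod p, hence 6089 splits in O_K.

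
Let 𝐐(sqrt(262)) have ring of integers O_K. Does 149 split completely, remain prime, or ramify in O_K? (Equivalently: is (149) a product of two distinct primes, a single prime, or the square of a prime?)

Since 262 ≢ 1 mod 4, the ring of integers is ℤ[√262] with discriminant 4·262 = 1048.
Since gcd(149, 1048) = 1 the prime 149 does not ramify.
Compute (262/149) via Euler: 113^((149-1)/2) mod 149 = 1, so (262/149) = 1.
(262/149) = 1, so 149 splits.

149 splits in O_K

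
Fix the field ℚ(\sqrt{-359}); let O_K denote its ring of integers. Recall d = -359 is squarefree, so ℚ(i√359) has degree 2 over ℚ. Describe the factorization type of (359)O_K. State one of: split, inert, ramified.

d = -359 ≡ 1 (mod 4), so O_K = ℤ[(1+√-359)/2] and disc(K) = d = -359.
Ramification test: 359 | -359. The prime 359 ramifies in K.

ramified — (359) = 𝔭²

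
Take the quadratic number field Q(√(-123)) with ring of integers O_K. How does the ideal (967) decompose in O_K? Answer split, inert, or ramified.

967 remains inert

d = -123 ≡ 1 (mod 4), so O_K = ℤ[(1+√-123)/2] and disc(K) = d = -123.
967 ∤ -123, so 967 is unramified.
(-123/967) = 844^483 mod 967 = 966, giving Legendre symbol -1.
d is a non-residue mod p, hence 967 remains inert in O_K.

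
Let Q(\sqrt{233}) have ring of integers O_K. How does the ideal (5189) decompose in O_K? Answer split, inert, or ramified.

p splits

d = 233 ≡ 1 (mod 4), so O_K = ℤ[(1+√233)/2] and disc(K) = d = 233.
5189 ∤ 233, so 5189 is unramified.
Euler's criterion: 233^2594 mod 5189 = 1. Thus (233|5189) = 1.
(233/5189) = 1, so 5189 splits.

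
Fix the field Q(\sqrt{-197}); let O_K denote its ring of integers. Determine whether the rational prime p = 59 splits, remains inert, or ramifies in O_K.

inert — (59) stays prime in O_K

-197 mod 4 = 3, hence disc K = 4·(-197) = -788 and O_K = ℤ[√-197].
Since gcd(59, -788) = 1 the prime 59 does not ramify.
(-197/59) = 39^29 mod 59 = 58, giving Legendre symbol -1.
d is a non-residue mod p, hence 59 remains inert in O_K.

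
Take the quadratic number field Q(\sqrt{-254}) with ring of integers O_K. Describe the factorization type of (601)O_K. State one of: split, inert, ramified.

Since -254 ≢ 1 mod 4, the ring of integers is ℤ[√-254] with discriminant 4·(-254) = -1016.
disc(K) = -1016 is not divisible by 601; 601 is unramified.
Euler's criterion: (-254)^300 mod 601 = 600. Thus (-254|601) = -1.
Legendre symbol -1 ⇒ 601 is inert.

inert — (601) stays prime in O_K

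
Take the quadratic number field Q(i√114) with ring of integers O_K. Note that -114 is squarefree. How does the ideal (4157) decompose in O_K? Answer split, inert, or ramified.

-114 mod 4 = 2, hence disc K = 4·(-114) = -456 and O_K = ℤ[√-114].
disc(K) = -456 is not divisible by 4157; 4157 is unramified.
(-114/4157) = 4043^2078 mod 4157 = 4156, giving Legendre symbol -1.
(-114/4157) = -1, so 4157 is inert.

p is inert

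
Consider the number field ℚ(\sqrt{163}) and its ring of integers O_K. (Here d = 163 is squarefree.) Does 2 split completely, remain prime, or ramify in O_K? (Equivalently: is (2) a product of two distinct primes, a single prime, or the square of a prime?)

ramifies in O_K

Since 163 ≢ 1 mod 4, the ring of integers is ℤ[√163] with discriminant 4·163 = 652.
2 divides disc(K) = 652, so 2 ramifies.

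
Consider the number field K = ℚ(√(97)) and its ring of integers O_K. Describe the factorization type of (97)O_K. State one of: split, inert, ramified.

Since 97 ≡ 1 mod 4, the ring of integers is ℤ[(1+√97)/2] with discriminant 97.
disc(K) = 97 = 97·1, so p = 97 is ramified.

ramified — (97) = 𝔭²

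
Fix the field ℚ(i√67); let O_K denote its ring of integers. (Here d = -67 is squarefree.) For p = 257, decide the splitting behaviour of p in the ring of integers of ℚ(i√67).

p splits

d = -67 ≡ 1 (mod 4), so O_K = ℤ[(1+√-67)/2] and disc(K) = d = -67.
disc(K) = -67 is not divisible by 257; 257 is unramified.
Compute (-67/257) via Euler: 190^((257-1)/2) mod 257 = 1, so (-67/257) = 1.
d is a quadratic residue mod p, hence 257 splits in O_K.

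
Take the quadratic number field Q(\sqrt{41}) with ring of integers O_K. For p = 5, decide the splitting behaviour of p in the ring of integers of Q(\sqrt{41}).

split — (5) = 𝔭₁𝔭₂ with 𝔭₁ ≠ 𝔭₂

41 mod 4 = 1, hence disc K = 41 and O_K = ℤ[(1+√41)/2].
5 ∤ 41, so 5 is unramified.
Compute (41/5) via Euler: 1^((5-1)/2) mod 5 = 1, so (41/5) = 1.
(41/5) = 1, so 5 splits.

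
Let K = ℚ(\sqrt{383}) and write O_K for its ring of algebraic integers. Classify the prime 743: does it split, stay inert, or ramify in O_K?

split

d = 383 ≡ 3 (mod 4), so O_K = ℤ[√383] and disc(K) = 4d = 1532.
disc(K) = 1532 is not divisible by 743; 743 is unramified.
(383/743) = 383^371 mod 743 = 1, giving Legendre symbol 1.
Legendre symbol 1 ⇒ 743 is split.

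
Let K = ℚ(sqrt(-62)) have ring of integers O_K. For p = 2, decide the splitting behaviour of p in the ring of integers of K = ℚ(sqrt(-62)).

p ramifies

-62 mod 4 = 2, hence disc K = 4·(-62) = -248 and O_K = ℤ[√-62].
disc(K) = -248 = 2·(-124), so p = 2 is ramified.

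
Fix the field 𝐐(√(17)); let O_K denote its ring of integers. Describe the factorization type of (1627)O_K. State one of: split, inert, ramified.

inert

17 mod 4 = 1, hence disc K = 17 and O_K = ℤ[(1+√17)/2].
1627 ∤ 17, so 1627 is unramified.
Euler's criterion: 17^813 mod 1627 = 1626. Thus (17|1627) = -1.
d is a non-residue mod p, hence 1627 remains inert in O_K.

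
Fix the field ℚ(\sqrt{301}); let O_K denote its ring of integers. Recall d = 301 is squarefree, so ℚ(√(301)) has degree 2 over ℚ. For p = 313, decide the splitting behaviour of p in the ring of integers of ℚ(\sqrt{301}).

p splits

d = 301 ≡ 1 (mod 4), so O_K = ℤ[(1+√301)/2] and disc(K) = d = 301.
disc(K) = 301 is not divisible by 313; 313 is unramified.
Legendre symbol by Euler's criterion: (301/313) ≡ 301^156 ≡ 1 (mod 313), i.e. (301/313) = 1.
(301/313) = 1, so 313 splits.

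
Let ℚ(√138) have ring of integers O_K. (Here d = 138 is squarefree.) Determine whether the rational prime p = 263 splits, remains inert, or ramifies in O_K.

d = 138 ≡ 2 (mod 4), so O_K = ℤ[√138] and disc(K) = 4d = 552.
disc(K) = 552 is not divisible by 263; 263 is unramified.
Euler's criterion: 138^131 mod 263 = 1. Thus (138|263) = 1.
(138/263) = 1, so 263 splits.

splits completely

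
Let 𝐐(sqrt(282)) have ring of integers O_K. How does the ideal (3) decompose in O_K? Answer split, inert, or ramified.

3 is ramified

d = 282 ≡ 2 (mod 4), so O_K = ℤ[√282] and disc(K) = 4d = 1128.
3 divides disc(K) = 1128, so 3 ramifies.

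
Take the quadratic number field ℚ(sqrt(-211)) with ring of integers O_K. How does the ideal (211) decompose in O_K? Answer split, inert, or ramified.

-211 mod 4 = 1, hence disc K = -211 and O_K = ℤ[(1+√-211)/2].
Ramification test: 211 | -211. The prime 211 ramifies in K.

p ramifies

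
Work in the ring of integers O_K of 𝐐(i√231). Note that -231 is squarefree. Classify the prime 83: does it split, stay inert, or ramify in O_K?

-231 mod 4 = 1, hence disc K = -231 and O_K = ℤ[(1+√-231)/2].
Since gcd(83, -231) = 1 the prime 83 does not ramify.
Legendre symbol by Euler's criterion: (-231/83) ≡ (-231)^41 ≡ 82 (mod 83), i.e. (-231/83) = -1.
d is a non-residue mod p, hence 83 remains inert in O_K.

83 remains inert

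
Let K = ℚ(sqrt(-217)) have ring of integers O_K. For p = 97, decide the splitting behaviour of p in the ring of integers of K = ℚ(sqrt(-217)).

Since -217 ≢ 1 mod 4, the ring of integers is ℤ[√-217] with discriminant 4·(-217) = -868.
Since gcd(97, -868) = 1 the prime 97 does not ramify.
(-217/97) = 74^48 mod 97 = 96, giving Legendre symbol -1.
(-217/97) = -1, so 97 is inert.

97 remains inert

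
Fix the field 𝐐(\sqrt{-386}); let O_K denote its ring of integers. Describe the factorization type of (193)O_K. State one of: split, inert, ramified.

193 is ramified

Since -386 ≢ 1 mod 4, the ring of integers is ℤ[√-386] with discriminant 4·(-386) = -1544.
193 divides disc(K) = -1544, so 193 ramifies.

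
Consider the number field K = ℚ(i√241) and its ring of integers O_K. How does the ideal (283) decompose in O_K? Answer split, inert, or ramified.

splits completely

d = -241 ≡ 3 (mod 4), so O_K = ℤ[√-241] and disc(K) = 4d = -964.
283 ∤ -964, so 283 is unramified.
Euler's criterion: (-241)^141 mod 283 = 1. Thus (-241|283) = 1.
d is a quadratic residue mod p, hence 283 splits in O_K.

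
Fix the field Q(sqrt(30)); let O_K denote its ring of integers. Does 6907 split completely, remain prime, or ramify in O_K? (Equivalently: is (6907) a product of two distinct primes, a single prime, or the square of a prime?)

d = 30 ≡ 2 (mod 4), so O_K = ℤ[√30] and disc(K) = 4d = 120.
disc(K) = 120 is not divisible by 6907; 6907 is unramified.
Compute (30/6907) via Euler: 30^((6907-1)/2) mod 6907 = 6906, so (30/6907) = -1.
Legendre symbol -1 ⇒ 6907 is inert.

inert — (6907) stays prime in O_K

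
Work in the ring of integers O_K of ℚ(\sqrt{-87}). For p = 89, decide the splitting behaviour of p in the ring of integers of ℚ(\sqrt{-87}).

89 splits in O_K

-87 mod 4 = 1, hence disc K = -87 and O_K = ℤ[(1+√-87)/2].
Since gcd(89, -87) = 1 the prime 89 does not ramify.
Compute (-87/89) via Euler: 2^((89-1)/2) mod 89 = 1, so (-87/89) = 1.
Legendre symbol 1 ⇒ 89 is split.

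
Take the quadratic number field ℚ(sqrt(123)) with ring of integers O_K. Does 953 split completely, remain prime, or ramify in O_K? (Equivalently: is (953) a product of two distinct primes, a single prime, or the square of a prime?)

Since 123 ≢ 1 mod 4, the ring of integers is ℤ[√123] with discriminant 4·123 = 492.
953 ∤ 492, so 953 is unramified.
Compute (123/953) via Euler: 123^((953-1)/2) mod 953 = 952, so (123/953) = -1.
d is a non-residue mod p, hence 953 remains inert in O_K.

inert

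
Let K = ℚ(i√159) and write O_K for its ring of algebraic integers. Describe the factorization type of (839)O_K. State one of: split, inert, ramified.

Since -159 ≡ 1 mod 4, the ring of integers is ℤ[(1+√-159)/2] with discriminant -159.
Since gcd(839, -159) = 1 the prime 839 does not ramify.
Compute (-159/839) via Euler: 680^((839-1)/2) mod 839 = 838, so (-159/839) = -1.
Legendre symbol -1 ⇒ 839 is inert.

p is inert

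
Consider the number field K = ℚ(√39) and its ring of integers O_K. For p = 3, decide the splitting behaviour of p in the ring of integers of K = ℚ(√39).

ramified — (3) = 𝔭²

Since 39 ≢ 1 mod 4, the ring of integers is ℤ[√39] with discriminant 4·39 = 156.
disc(K) = 156 = 3·52, so p = 3 is ramified.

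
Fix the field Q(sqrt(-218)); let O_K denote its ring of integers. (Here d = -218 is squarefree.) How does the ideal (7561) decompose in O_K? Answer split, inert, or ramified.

inert

-218 mod 4 = 2, hence disc K = 4·(-218) = -872 and O_K = ℤ[√-218].
disc(K) = -872 is not divisible by 7561; 7561 is unramified.
Euler's criterion: (-218)^3780 mod 7561 = 7560. Thus (-218|7561) = -1.
d is a non-residue mod p, hence 7561 remains inert in O_K.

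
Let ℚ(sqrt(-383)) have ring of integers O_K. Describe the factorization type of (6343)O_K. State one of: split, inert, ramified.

6343 remains inert

Since -383 ≡ 1 mod 4, the ring of integers is ℤ[(1+√-383)/2] with discriminant -383.
6343 ∤ -383, so 6343 is unramified.
Compute (-383/6343) via Euler: 5960^((6343-1)/2) mod 6343 = 6342, so (-383/6343) = -1.
(-383/6343) = -1, so 6343 is inert.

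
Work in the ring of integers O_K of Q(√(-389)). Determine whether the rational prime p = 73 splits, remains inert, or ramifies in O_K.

d = -389 ≡ 3 (mod 4), so O_K = ℤ[√-389] and disc(K) = 4d = -1556.
disc(K) = -1556 is not divisible by 73; 73 is unramified.
Euler's criterion: (-389)^36 mod 73 = 1. Thus (-389|73) = 1.
(-389/73) = 1, so 73 splits.

p splits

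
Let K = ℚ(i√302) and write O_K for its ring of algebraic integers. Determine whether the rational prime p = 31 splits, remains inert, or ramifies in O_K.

-302 mod 4 = 2, hence disc K = 4·(-302) = -1208 and O_K = ℤ[√-302].
Since gcd(31, -1208) = 1 the prime 31 does not ramify.
(-302/31) = 8^15 mod 31 = 1, giving Legendre symbol 1.
Legendre symbol 1 ⇒ 31 is split.

splits completely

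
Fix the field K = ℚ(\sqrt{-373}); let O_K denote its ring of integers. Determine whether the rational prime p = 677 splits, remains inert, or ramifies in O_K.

inert

Since -373 ≢ 1 mod 4, the ring of integers is ℤ[√-373] with discriminant 4·(-373) = -1492.
disc(K) = -1492 is not divisible by 677; 677 is unramified.
(-373/677) = 304^338 mod 677 = 676, giving Legendre symbol -1.
d is a non-residue mod p, hence 677 remains inert in O_K.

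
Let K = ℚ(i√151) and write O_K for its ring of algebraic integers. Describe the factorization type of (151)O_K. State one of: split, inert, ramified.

d = -151 ≡ 1 (mod 4), so O_K = ℤ[(1+√-151)/2] and disc(K) = d = -151.
151 divides disc(K) = -151, so 151 ramifies.

ramified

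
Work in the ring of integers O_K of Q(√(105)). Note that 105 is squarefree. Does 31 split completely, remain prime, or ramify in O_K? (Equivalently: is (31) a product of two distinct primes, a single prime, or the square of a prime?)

inert

105 mod 4 = 1, hence disc K = 105 and O_K = ℤ[(1+√105)/2].
31 ∤ 105, so 31 is unramified.
Compute (105/31) via Euler: 12^((31-1)/2) mod 31 = 30, so (105/31) = -1.
d is a non-residue mod p, hence 31 remains inert in O_K.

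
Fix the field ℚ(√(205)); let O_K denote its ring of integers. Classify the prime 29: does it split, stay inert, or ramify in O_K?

inert — (29) stays prime in O_K

Since 205 ≡ 1 mod 4, the ring of integers is ℤ[(1+√205)/2] with discriminant 205.
Since gcd(29, 205) = 1 the prime 29 does not ramify.
Legendre symbol by Euler's criterion: (205/29) ≡ 205^14 ≡ 28 (mod 29), i.e. (205/29) = -1.
Legendre symbol -1 ⇒ 29 is inert.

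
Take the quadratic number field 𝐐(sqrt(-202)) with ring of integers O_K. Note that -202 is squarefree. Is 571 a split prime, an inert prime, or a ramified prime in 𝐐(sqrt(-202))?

d = -202 ≡ 2 (mod 4), so O_K = ℤ[√-202] and disc(K) = 4d = -808.
571 ∤ -808, so 571 is unramified.
Legendre symbol by Euler's criterion: (-202/571) ≡ (-202)^285 ≡ 570 (mod 571), i.e. (-202/571) = -1.
(-202/571) = -1, so 571 is inert.

571 remains inert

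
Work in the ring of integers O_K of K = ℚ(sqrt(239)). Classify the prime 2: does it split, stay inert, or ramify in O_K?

ramified

239 mod 4 = 3, hence disc K = 4·239 = 956 and O_K = ℤ[√239].
Ramification test: 2 | 956. The prime 2 ramifies in K.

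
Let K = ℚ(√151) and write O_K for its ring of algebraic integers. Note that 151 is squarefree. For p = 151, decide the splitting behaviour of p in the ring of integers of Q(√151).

p ramifies

151 mod 4 = 3, hence disc K = 4·151 = 604 and O_K = ℤ[√151].
151 divides disc(K) = 604, so 151 ramifies.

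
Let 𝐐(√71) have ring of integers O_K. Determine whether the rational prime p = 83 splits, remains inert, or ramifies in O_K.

71 mod 4 = 3, hence disc K = 4·71 = 284 and O_K = ℤ[√71].
83 ∤ 284, so 83 is unramified.
Euler's criterion: 71^41 mod 83 = 82. Thus (71|83) = -1.
d is a non-residue mod p, hence 83 remains inert in O_K.

inert — (83) stays prime in O_K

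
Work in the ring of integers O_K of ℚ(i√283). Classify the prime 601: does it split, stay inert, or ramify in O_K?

inert — (601) stays prime in O_K

Since -283 ≡ 1 mod 4, the ring of integers is ℤ[(1+√-283)/2] with discriminant -283.
Since gcd(601, -283) = 1 the prime 601 does not ramify.
Compute (-283/601) via Euler: 318^((601-1)/2) mod 601 = 600, so (-283/601) = -1.
(-283/601) = -1, so 601 is inert.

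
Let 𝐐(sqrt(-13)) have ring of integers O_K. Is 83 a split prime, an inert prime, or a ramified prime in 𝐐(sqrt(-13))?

83 splits in O_K

Since -13 ≢ 1 mod 4, the ring of integers is ℤ[√-13] with discriminant 4·(-13) = -52.
83 ∤ -52, so 83 is unramified.
Compute (-13/83) via Euler: 70^((83-1)/2) mod 83 = 1, so (-13/83) = 1.
(-13/83) = 1, so 83 splits.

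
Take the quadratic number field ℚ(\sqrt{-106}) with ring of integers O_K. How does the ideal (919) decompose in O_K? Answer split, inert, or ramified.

Since -106 ≢ 1 mod 4, the ring of integers is ℤ[√-106] with discriminant 4·(-106) = -424.
Since gcd(919, -424) = 1 the prime 919 does not ramify.
Euler's criterion: (-106)^459 mod 919 = 1. Thus (-106|919) = 1.
Legendre symbol 1 ⇒ 919 is split.

splits completely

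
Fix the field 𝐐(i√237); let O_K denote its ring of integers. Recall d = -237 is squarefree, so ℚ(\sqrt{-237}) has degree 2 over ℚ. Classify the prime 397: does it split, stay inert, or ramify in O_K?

p splits

d = -237 ≡ 3 (mod 4), so O_K = ℤ[√-237] and disc(K) = 4d = -948.
397 ∤ -948, so 397 is unramified.
Compute (-237/397) via Euler: 160^((397-1)/2) mod 397 = 1, so (-237/397) = 1.
d is a quadratic residue mod p, hence 397 splits in O_K.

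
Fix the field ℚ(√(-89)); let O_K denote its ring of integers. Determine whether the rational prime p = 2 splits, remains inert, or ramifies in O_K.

d = -89 ≡ 3 (mod 4), so O_K = ℤ[√-89] and disc(K) = 4d = -356.
Ramification test: 2 | -356. The prime 2 ramifies in K.

ramifies in O_K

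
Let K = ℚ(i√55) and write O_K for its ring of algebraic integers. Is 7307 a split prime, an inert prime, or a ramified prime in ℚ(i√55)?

inert — (7307) stays prime in O_K

d = -55 ≡ 1 (mod 4), so O_K = ℤ[(1+√-55)/2] and disc(K) = d = -55.
7307 ∤ -55, so 7307 is unramified.
(-55/7307) = 7252^3653 mod 7307 = 7306, giving Legendre symbol -1.
Legendre symbol -1 ⇒ 7307 is inert.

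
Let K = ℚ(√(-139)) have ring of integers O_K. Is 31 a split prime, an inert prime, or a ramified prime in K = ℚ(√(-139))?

split

-139 mod 4 = 1, hence disc K = -139 and O_K = ℤ[(1+√-139)/2].
31 ∤ -139, so 31 is unramified.
Legendre symbol by Euler's criterion: (-139/31) ≡ (-139)^15 ≡ 1 (mod 31), i.e. (-139/31) = 1.
Legendre symbol 1 ⇒ 31 is split.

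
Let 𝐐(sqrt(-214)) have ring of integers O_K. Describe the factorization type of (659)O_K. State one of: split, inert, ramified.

split

Since -214 ≢ 1 mod 4, the ring of integers is ℤ[√-214] with discriminant 4·(-214) = -856.
659 ∤ -856, so 659 is unramified.
(-214/659) = 445^329 mod 659 = 1, giving Legendre symbol 1.
d is a quadratic residue mod p, hence 659 splits in O_K.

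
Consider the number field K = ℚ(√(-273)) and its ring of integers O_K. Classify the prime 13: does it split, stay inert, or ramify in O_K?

13 is ramified

-273 mod 4 = 3, hence disc K = 4·(-273) = -1092 and O_K = ℤ[√-273].
disc(K) = -1092 = 13·(-84), so p = 13 is ramified.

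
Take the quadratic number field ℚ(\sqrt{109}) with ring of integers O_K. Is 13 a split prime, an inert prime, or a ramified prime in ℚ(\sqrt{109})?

Since 109 ≡ 1 mod 4, the ring of integers is ℤ[(1+√109)/2] with discriminant 109.
disc(K) = 109 is not divisible by 13; 13 is unramified.
Euler's criterion: 109^6 mod 13 = 12. Thus (109|13) = -1.
Legendre symbol -1 ⇒ 13 is inert.

p is inert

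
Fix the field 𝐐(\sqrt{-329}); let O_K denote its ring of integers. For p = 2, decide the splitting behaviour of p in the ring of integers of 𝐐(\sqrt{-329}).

-329 mod 4 = 3, hence disc K = 4·(-329) = -1316 and O_K = ℤ[√-329].
Ramification test: 2 | -1316. The prime 2 ramifies in K.

ramifies in O_K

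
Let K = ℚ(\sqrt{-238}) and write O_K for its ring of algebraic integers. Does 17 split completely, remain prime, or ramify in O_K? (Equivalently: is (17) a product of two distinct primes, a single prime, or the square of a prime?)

-238 mod 4 = 2, hence disc K = 4·(-238) = -952 and O_K = ℤ[√-238].
17 divides disc(K) = -952, so 17 ramifies.

ramifies in O_K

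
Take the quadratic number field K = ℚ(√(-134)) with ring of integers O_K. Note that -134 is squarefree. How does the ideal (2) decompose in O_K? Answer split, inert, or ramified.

ramified — (2) = 𝔭²

-134 mod 4 = 2, hence disc K = 4·(-134) = -536 and O_K = ℤ[√-134].
disc(K) = -536 = 2·(-268), so p = 2 is ramified.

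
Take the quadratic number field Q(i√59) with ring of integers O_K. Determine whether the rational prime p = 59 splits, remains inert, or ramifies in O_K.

ramifies in O_K

-59 mod 4 = 1, hence disc K = -59 and O_K = ℤ[(1+√-59)/2].
59 divides disc(K) = -59, so 59 ramifies.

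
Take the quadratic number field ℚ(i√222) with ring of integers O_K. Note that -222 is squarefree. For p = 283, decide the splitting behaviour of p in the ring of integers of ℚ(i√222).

Since -222 ≢ 1 mod 4, the ring of integers is ℤ[√-222] with discriminant 4·(-222) = -888.
disc(K) = -888 is not divisible by 283; 283 is unramified.
Compute (-222/283) via Euler: 61^((283-1)/2) mod 283 = 1, so (-222/283) = 1.
(-222/283) = 1, so 283 splits.

splits completely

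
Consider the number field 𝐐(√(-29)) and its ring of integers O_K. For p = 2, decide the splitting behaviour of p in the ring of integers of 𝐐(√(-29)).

Since -29 ≢ 1 mod 4, the ring of integers is ℤ[√-29] with discriminant 4·(-29) = -116.
2 divides disc(K) = -116, so 2 ramifies.

ramified — (2) = 𝔭²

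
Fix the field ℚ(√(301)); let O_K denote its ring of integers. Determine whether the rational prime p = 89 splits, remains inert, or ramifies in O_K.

d = 301 ≡ 1 (mod 4), so O_K = ℤ[(1+√301)/2] and disc(K) = d = 301.
89 ∤ 301, so 89 is unramified.
Legendre symbol by Euler's criterion: (301/89) ≡ 301^44 ≡ 1 (mod 89), i.e. (301/89) = 1.
Legendre symbol 1 ⇒ 89 is split.

split — (89) = 𝔭₁𝔭₂ with 𝔭₁ ≠ 𝔭₂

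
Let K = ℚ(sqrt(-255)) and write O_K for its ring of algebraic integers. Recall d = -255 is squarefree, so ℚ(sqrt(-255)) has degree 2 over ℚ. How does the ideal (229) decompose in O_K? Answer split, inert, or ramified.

split

-255 mod 4 = 1, hence disc K = -255 and O_K = ℤ[(1+√-255)/2].
Since gcd(229, -255) = 1 the prime 229 does not ramify.
Legendre symbol by Euler's criterion: (-255/229) ≡ (-255)^114 ≡ 1 (mod 229), i.e. (-255/229) = 1.
Legendre symbol 1 ⇒ 229 is split.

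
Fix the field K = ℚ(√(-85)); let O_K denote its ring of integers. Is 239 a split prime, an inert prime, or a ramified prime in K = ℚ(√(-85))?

Since -85 ≢ 1 mod 4, the ring of integers is ℤ[√-85] with discriminant 4·(-85) = -340.
disc(K) = -340 is not divisible by 239; 239 is unramified.
Legendre symbol by Euler's criterion: (-85/239) ≡ (-85)^119 ≡ 238 (mod 239), i.e. (-85/239) = -1.
Legendre symbol -1 ⇒ 239 is inert.

inert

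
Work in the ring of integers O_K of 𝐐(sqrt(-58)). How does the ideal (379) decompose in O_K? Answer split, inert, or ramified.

Since -58 ≢ 1 mod 4, the ring of integers is ℤ[√-58] with discriminant 4·(-58) = -232.
Since gcd(379, -232) = 1 the prime 379 does not ramify.
Euler's criterion: (-58)^189 mod 379 = 378. Thus (-58|379) = -1.
d is a non-residue mod p, hence 379 remains inert in O_K.

p is inert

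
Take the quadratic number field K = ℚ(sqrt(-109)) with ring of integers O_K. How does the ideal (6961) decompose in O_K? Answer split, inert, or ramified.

p splits

d = -109 ≡ 3 (mod 4), so O_K = ℤ[√-109] and disc(K) = 4d = -436.
6961 ∤ -436, so 6961 is unramified.
Compute (-109/6961) via Euler: 6852^((6961-1)/2) mod 6961 = 1, so (-109/6961) = 1.
d is a quadratic residue mod p, hence 6961 splits in O_K.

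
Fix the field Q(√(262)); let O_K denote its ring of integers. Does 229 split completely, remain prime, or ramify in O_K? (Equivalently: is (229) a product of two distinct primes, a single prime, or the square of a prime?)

split

Since 262 ≢ 1 mod 4, the ring of integers is ℤ[√262] with discriminant 4·262 = 1048.
229 ∤ 1048, so 229 is unramified.
Legendre symbol by Euler's criterion: (262/229) ≡ 262^114 ≡ 1 (mod 229), i.e. (262/229) = 1.
d is a quadratic residue mod p, hence 229 splits in O_K.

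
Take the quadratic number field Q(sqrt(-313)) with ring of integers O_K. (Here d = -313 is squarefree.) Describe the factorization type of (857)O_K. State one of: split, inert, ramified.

p is inert

Since -313 ≢ 1 mod 4, the ring of integers is ℤ[√-313] with discriminant 4·(-313) = -1252.
disc(K) = -1252 is not divisible by 857; 857 is unramified.
Euler's criterion: (-313)^428 mod 857 = 856. Thus (-313|857) = -1.
Legendre symbol -1 ⇒ 857 is inert.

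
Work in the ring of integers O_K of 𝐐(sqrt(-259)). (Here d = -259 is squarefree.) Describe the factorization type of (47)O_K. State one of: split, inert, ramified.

d = -259 ≡ 1 (mod 4), so O_K = ℤ[(1+√-259)/2] and disc(K) = d = -259.
disc(K) = -259 is not divisible by 47; 47 is unramified.
Legendre symbol by Euler's criterion: (-259/47) ≡ (-259)^23 ≡ 46 (mod 47), i.e. (-259/47) = -1.
(-259/47) = -1, so 47 is inert.

p is inert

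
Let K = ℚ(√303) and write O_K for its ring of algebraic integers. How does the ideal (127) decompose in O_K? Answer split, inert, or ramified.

Since 303 ≢ 1 mod 4, the ring of integers is ℤ[√303] with discriminant 4·303 = 1212.
disc(K) = 1212 is not divisible by 127; 127 is unramified.
Compute (303/127) via Euler: 49^((127-1)/2) mod 127 = 1, so (303/127) = 1.
Legendre symbol 1 ⇒ 127 is split.

split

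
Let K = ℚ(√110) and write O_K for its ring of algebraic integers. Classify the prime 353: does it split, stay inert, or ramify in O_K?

110 mod 4 = 2, hence disc K = 4·110 = 440 and O_K = ℤ[√110].
Since gcd(353, 440) = 1 the prime 353 does not ramify.
Legendre symbol by Euler's criterion: (110/353) ≡ 110^176 ≡ 352 (mod 353), i.e. (110/353) = -1.
(110/353) = -1, so 353 is inert.

inert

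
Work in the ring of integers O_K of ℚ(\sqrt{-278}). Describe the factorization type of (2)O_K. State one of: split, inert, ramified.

2 is ramified

Since -278 ≢ 1 mod 4, the ring of integers is ℤ[√-278] with discriminant 4·(-278) = -1112.
disc(K) = -1112 = 2·(-556), so p = 2 is ramified.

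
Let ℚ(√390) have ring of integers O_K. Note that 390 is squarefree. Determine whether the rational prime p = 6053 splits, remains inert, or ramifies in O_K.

d = 390 ≡ 2 (mod 4), so O_K = ℤ[√390] and disc(K) = 4d = 1560.
Since gcd(6053, 1560) = 1 the prime 6053 does not ramify.
Legendre symbol by Euler's criterion: (390/6053) ≡ 390^3026 ≡ 1 (mod 6053), i.e. (390/6053) = 1.
Legendre symbol 1 ⇒ 6053 is split.

split — (6053) = 𝔭₁𝔭₂ with 𝔭₁ ≠ 𝔭₂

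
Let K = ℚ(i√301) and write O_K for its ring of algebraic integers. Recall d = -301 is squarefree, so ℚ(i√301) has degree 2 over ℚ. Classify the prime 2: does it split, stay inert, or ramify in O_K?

ramified

-301 mod 4 = 3, hence disc K = 4·(-301) = -1204 and O_K = ℤ[√-301].
disc(K) = -1204 = 2·(-602), so p = 2 is ramified.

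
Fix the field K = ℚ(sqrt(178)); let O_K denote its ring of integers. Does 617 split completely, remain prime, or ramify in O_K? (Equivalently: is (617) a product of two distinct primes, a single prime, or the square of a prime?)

d = 178 ≡ 2 (mod 4), so O_K = ℤ[√178] and disc(K) = 4d = 712.
617 ∤ 712, so 617 is unramified.
(178/617) = 178^308 mod 617 = 616, giving Legendre symbol -1.
d is a non-residue mod p, hence 617 remains inert in O_K.

inert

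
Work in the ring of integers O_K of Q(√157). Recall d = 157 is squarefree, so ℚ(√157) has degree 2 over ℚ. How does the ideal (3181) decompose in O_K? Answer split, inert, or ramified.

Since 157 ≡ 1 mod 4, the ring of integers is ℤ[(1+√157)/2] with discriminant 157.
Since gcd(3181, 157) = 1 the prime 3181 does not ramify.
Compute (157/3181) via Euler: 157^((3181-1)/2) mod 3181 = 3180, so (157/3181) = -1.
d is a non-residue mod p, hence 3181 remains inert in O_K.

inert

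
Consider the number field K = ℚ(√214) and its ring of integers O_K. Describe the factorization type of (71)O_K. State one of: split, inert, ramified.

split — (71) = 𝔭₁𝔭₂ with 𝔭₁ ≠ 𝔭₂

214 mod 4 = 2, hence disc K = 4·214 = 856 and O_K = ℤ[√214].
Since gcd(71, 856) = 1 the prime 71 does not ramify.
(214/71) = 1^35 mod 71 = 1, giving Legendre symbol 1.
d is a quadratic residue mod p, hence 71 splits in O_K.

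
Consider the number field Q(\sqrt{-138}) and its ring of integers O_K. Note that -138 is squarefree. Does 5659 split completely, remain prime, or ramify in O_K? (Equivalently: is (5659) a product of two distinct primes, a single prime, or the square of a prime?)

d = -138 ≡ 2 (mod 4), so O_K = ℤ[√-138] and disc(K) = 4d = -552.
Since gcd(5659, -552) = 1 the prime 5659 does not ramify.
(-138/5659) = 5521^2829 mod 5659 = 1, giving Legendre symbol 1.
(-138/5659) = 1, so 5659 splits.

p splits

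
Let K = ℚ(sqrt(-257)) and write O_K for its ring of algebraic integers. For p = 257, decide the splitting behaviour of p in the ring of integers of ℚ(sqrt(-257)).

d = -257 ≡ 3 (mod 4), so O_K = ℤ[√-257] and disc(K) = 4d = -1028.
disc(K) = -1028 = 257·(-4), so p = 257 is ramified.

257 is ramified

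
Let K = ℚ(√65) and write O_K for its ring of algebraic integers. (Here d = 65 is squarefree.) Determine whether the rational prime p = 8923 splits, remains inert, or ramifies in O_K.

65 mod 4 = 1, hence disc K = 65 and O_K = ℤ[(1+√65)/2].
disc(K) = 65 is not divisible by 8923; 8923 is unramified.
Euler's criterion: 65^4461 mod 8923 = 1. Thus (65|8923) = 1.
Legendre symbol 1 ⇒ 8923 is split.

split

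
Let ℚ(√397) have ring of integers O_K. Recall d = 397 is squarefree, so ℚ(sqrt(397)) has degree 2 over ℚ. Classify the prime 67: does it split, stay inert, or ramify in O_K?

397 mod 4 = 1, hence disc K = 397 and O_K = ℤ[(1+√397)/2].
67 ∤ 397, so 67 is unramified.
(397/67) = 62^33 mod 67 = 1, giving Legendre symbol 1.
Legendre symbol 1 ⇒ 67 is split.

67 splits in O_K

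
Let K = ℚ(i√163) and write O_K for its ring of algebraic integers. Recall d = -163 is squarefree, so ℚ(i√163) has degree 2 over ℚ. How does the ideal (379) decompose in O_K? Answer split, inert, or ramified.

Since -163 ≡ 1 mod 4, the ring of integers is ℤ[(1+√-163)/2] with discriminant -163.
Since gcd(379, -163) = 1 the prime 379 does not ramify.
Compute (-163/379) via Euler: 216^((379-1)/2) mod 379 = 1, so (-163/379) = 1.
(-163/379) = 1, so 379 splits.

splits completely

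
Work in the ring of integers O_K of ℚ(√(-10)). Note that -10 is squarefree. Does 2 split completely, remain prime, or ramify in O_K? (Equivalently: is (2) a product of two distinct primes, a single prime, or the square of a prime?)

d = -10 ≡ 2 (mod 4), so O_K = ℤ[√-10] and disc(K) = 4d = -40.
disc(K) = -40 = 2·(-20), so p = 2 is ramified.

p ramifies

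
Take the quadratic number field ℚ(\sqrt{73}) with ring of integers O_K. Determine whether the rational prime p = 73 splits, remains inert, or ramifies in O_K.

d = 73 ≡ 1 (mod 4), so O_K = ℤ[(1+√73)/2] and disc(K) = d = 73.
73 divides disc(K) = 73, so 73 ramifies.

ramified — (73) = 𝔭²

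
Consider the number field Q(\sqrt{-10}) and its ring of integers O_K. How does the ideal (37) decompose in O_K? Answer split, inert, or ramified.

37 splits in O_K

Since -10 ≢ 1 mod 4, the ring of integers is ℤ[√-10] with discriminant 4·(-10) = -40.
disc(K) = -40 is not divisible by 37; 37 is unramified.
(-10/37) = 27^18 mod 37 = 1, giving Legendre symbol 1.
d is a quadratic residue mod p, hence 37 splits in O_K.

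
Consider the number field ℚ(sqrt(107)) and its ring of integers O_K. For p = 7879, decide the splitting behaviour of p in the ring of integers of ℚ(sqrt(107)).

Since 107 ≢ 1 mod 4, the ring of integers is ℤ[√107] with discriminant 4·107 = 428.
disc(K) = 428 is not divisible by 7879; 7879 is unramified.
(107/7879) = 107^3939 mod 7879 = 1, giving Legendre symbol 1.
Legendre symbol 1 ⇒ 7879 is split.

7879 splits in O_K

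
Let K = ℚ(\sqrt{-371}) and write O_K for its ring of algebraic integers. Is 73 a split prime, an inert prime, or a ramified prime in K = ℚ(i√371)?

73 splits in O_K

-371 mod 4 = 1, hence disc K = -371 and O_K = ℤ[(1+√-371)/2].
disc(K) = -371 is not divisible by 73; 73 is unramified.
Legendre symbol by Euler's criterion: (-371/73) ≡ (-371)^36 ≡ 1 (mod 73), i.e. (-371/73) = 1.
d is a quadratic residue mod p, hence 73 splits in O_K.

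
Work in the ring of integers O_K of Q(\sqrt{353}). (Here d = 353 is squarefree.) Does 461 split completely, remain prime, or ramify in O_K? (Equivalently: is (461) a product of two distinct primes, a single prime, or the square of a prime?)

p is inert

d = 353 ≡ 1 (mod 4), so O_K = ℤ[(1+√353)/2] and disc(K) = d = 353.
Since gcd(461, 353) = 1 the prime 461 does not ramify.
Legendre symbol by Euler's criterion: (353/461) ≡ 353^230 ≡ 460 (mod 461), i.e. (353/461) = -1.
Legendre symbol -1 ⇒ 461 is inert.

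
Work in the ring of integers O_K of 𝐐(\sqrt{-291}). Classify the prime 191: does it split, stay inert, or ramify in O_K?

Since -291 ≡ 1 mod 4, the ring of integers is ℤ[(1+√-291)/2] with discriminant -291.
disc(K) = -291 is not divisible by 191; 191 is unramified.
Euler's criterion: (-291)^95 mod 191 = 190. Thus (-291|191) = -1.
d is a non-residue mod p, hence 191 remains inert in O_K.

inert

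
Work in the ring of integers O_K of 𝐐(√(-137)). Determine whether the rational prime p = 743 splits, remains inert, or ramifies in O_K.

split

-137 mod 4 = 3, hence disc K = 4·(-137) = -548 and O_K = ℤ[√-137].
disc(K) = -548 is not divisible by 743; 743 is unramified.
Euler's criterion: (-137)^371 mod 743 = 1. Thus (-137|743) = 1.
(-137/743) = 1, so 743 splits.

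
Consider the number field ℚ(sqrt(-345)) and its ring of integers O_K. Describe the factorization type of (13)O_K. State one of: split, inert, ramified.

p is inert

Since -345 ≢ 1 mod 4, the ring of integers is ℤ[√-345] with discriminant 4·(-345) = -1380.
Since gcd(13, -1380) = 1 the prime 13 does not ramify.
Legendre symbol by Euler's criterion: (-345/13) ≡ (-345)^6 ≡ 12 (mod 13), i.e. (-345/13) = -1.
d is a non-residue mod p, hence 13 remains inert in O_K.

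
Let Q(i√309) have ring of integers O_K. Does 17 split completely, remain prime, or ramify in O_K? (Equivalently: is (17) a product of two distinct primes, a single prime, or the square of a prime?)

Since -309 ≢ 1 mod 4, the ring of integers is ℤ[√-309] with discriminant 4·(-309) = -1236.
Since gcd(17, -1236) = 1 the prime 17 does not ramify.
Legendre symbol by Euler's criterion: (-309/17) ≡ (-309)^8 ≡ 16 (mod 17), i.e. (-309/17) = -1.
Legendre symbol -1 ⇒ 17 is inert.

p is inert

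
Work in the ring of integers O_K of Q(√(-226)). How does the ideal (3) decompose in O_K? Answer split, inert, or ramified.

Since -226 ≢ 1 mod 4, the ring of integers is ℤ[√-226] with discriminant 4·(-226) = -904.
disc(K) = -904 is not divisible by 3; 3 is unramified.
Legendre symbol by Euler's criterion: (-226/3) ≡ (-226)^1 ≡ 2 (mod 3), i.e. (-226/3) = -1.
Legendre symbol -1 ⇒ 3 is inert.

3 remains inert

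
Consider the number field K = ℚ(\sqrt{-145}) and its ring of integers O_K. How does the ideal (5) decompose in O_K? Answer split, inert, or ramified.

5 is ramified

Since -145 ≢ 1 mod 4, the ring of integers is ℤ[√-145] with discriminant 4·(-145) = -580.
Ramification test: 5 | -580. The prime 5 ramifies in K.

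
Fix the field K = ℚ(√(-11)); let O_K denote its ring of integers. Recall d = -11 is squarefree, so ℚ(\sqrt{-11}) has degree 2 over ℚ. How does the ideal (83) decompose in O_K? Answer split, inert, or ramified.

83 remains inert

Since -11 ≡ 1 mod 4, the ring of integers is ℤ[(1+√-11)/2] with discriminant -11.
Since gcd(83, -11) = 1 the prime 83 does not ramify.
Compute (-11/83) via Euler: 72^((83-1)/2) mod 83 = 82, so (-11/83) = -1.
Legendre symbol -1 ⇒ 83 is inert.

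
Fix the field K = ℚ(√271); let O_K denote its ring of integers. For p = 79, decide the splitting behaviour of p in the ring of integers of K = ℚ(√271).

271 mod 4 = 3, hence disc K = 4·271 = 1084 and O_K = ℤ[√271].
79 ∤ 1084, so 79 is unramified.
(271/79) = 34^39 mod 79 = 78, giving Legendre symbol -1.
(271/79) = -1, so 79 is inert.

p is inert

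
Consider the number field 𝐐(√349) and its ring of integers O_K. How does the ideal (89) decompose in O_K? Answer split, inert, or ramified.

inert

349 mod 4 = 1, hence disc K = 349 and O_K = ℤ[(1+√349)/2].
disc(K) = 349 is not divisible by 89; 89 is unramified.
(349/89) = 82^44 mod 89 = 88, giving Legendre symbol -1.
d is a non-residue mod p, hence 89 remains inert in O_K.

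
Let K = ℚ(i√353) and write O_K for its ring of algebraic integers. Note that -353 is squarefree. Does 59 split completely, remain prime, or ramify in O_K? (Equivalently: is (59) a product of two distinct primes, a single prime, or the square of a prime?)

-353 mod 4 = 3, hence disc K = 4·(-353) = -1412 and O_K = ℤ[√-353].
Since gcd(59, -1412) = 1 the prime 59 does not ramify.
Compute (-353/59) via Euler: 1^((59-1)/2) mod 59 = 1, so (-353/59) = 1.
d is a quadratic residue mod p, hence 59 splits in O_K.

splits completely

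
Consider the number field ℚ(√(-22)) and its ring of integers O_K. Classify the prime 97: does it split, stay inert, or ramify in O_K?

-22 mod 4 = 2, hence disc K = 4·(-22) = -88 and O_K = ℤ[√-22].
disc(K) = -88 is not divisible by 97; 97 is unramified.
Euler's criterion: (-22)^48 mod 97 = 1. Thus (-22|97) = 1.
Legendre symbol 1 ⇒ 97 is split.

splits completely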